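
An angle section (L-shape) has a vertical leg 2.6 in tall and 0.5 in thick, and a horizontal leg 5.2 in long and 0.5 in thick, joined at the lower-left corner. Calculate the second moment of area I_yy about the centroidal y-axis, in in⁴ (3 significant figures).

I_yy ≈ 10.0 in⁴

Decompose the section into non-overlapping parts with the origin at the bottom-left of its bounding rectangle.
Vertical leg: 0.5 × 2.6, A = 1.3 in², x = 0.25 in, Ī = 0.027083 in⁴.
Horizontal leg (remainder): 4.7 × 0.5, A = 2.35 in², x = 2.85 in, Ī = 4.326 in⁴.
Centroid: x̄ = ΣA·x / ΣA = 1.924 in.
Transfer each piece to the centroidal y-axis using Ī + A·d² with d = x − 1.924:
  vertical leg: d = -1.674 in → contributes +3.6699 in⁴
  horizontal leg (remainder): d = 0.92603 in → contributes +6.3411 in⁴
Total I = 10.011 in⁴.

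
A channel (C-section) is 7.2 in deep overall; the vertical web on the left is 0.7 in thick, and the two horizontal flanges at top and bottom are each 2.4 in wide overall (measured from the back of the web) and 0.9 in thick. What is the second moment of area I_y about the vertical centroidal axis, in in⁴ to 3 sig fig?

I_y ≈ 3.68 in⁴

Decompose the section into non-overlapping parts with the origin at the bottom-left of its bounding rectangle.
Web: 0.7 × 7.2, A = 5.04 in², x = 0.35 in, Ī = 0.2058 in⁴.
Top flange (beyond web): 1.7 × 0.9, A = 1.53 in², x = 1.55 in, Ī = 0.36848 in⁴.
Bottom flange (beyond web): 1.7 × 0.9, A = 1.53 in², x = 1.55 in, Ī = 0.36848 in⁴.
Centroid: x̄ = ΣA·x / ΣA = 0.80333 in.
Transfer each piece to the vertical centroidal axis using Ī + A·d² with d = x − 0.80333:
  web: d = -0.45333 in → contributes +1.2416 in⁴
  top flange (beyond web): d = 0.74667 in → contributes +1.2215 in⁴
  bottom flange (beyond web): d = 0.74667 in → contributes +1.2215 in⁴
Total I = 3.6845 in⁴.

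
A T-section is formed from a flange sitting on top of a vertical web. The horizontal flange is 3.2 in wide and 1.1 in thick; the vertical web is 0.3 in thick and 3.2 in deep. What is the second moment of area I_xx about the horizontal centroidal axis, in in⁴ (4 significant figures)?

Split into non-overlapping primitives; take the origin at the lower-left of the bounding box.
Flange: 3.2 × 1.1, A = 3.52 in², y = 3.75 in, Ī = 0.354933 in⁴.
Web: 0.3 × 3.2, A = 0.96 in², y = 1.6 in, Ī = 0.8192 in⁴.
Centroid: ȳ = ΣA·y / ΣA = 3.28929 in.
Transfer each piece to the horizontal centroidal axis using Ī + A·d² with d = y − 3.28929:
  flange: d = 0.460714 in → contributes +1.10208 in⁴
  web: d = -1.68929 in → contributes +3.55874 in⁴
Total I = 4.66082 in⁴.

I_xx ≈ 4.661 in⁴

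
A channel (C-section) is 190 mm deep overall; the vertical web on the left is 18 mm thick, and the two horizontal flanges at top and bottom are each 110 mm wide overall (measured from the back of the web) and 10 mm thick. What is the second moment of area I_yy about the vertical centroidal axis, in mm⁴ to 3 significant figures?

I_yy ≈ 5.01 × 10⁶ mm⁴

Break the section into simple shapes (no overlaps), measuring from the bottom-left corner of the bounding box.
Web: 18 × 190, A = 3 420 mm², x = 9 mm, Ī = 92 340 mm⁴.
Top flange (beyond web): 92 × 10, A = 920 mm², x = 64 mm, Ī = 648 907 mm⁴.
Bottom flange (beyond web): 92 × 10, A = 920 mm², x = 64 mm, Ī = 648 907 mm⁴.
Centroid: x̄ = ΣA·x / ΣA = 28.24 mm.
Transfer each piece to the vertical centroidal axis using Ī + A·d² with d = x − 28.24:
  web: d = -19.24 mm → contributes +1 358 287 mm⁴
  top flange (beyond web): d = 35.76 mm → contributes +1 825 412 mm⁴
  bottom flange (beyond web): d = 35.76 mm → contributes +1 825 412 mm⁴
Total I = 5 009 112 mm⁴.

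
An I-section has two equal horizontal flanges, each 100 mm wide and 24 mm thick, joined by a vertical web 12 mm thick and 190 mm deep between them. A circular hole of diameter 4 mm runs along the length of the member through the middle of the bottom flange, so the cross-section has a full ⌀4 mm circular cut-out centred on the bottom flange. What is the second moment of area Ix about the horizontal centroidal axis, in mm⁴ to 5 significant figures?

Ix ≈ 6.1900 × 10⁷ mm⁴

Decompose the section into non-overlapping parts with the origin at the bottom-left of its bounding rectangle.
Bottom flange: 100 × 24, A = 2 400 mm², y = 12 mm, Ī = 115 200 mm⁴.
Web: 12 × 190, A = 2 280 mm², y = 119 mm, Ī = 6 859 000 mm⁴.
Top flange: 100 × 24, A = 2 400 mm², y = 226 mm, Ī = 115 200 mm⁴.
Hole (subtracted): ⌀4, A = 12.56637 mm², y = 12 mm, Ī = 12.56637 mm⁴.
Centroid: ȳ = ΣA·y / ΣA = 119.1903 mm.
Transfer each piece to the horizontal centroidal axis using Ī + A·d² with d = y − 119.1903:
  bottom flange: d = -107.1903 mm → contributes +27 690 601 mm⁴
  web: d = -0.1902532 mm → contributes +6 859 083 mm⁴
  top flange: d = 106.8097 mm → contributes +27 495 173 mm⁴
  hole: d = -107.1903 mm → contributes −144 397 mm⁴
Total I = 61 900 459 mm⁴.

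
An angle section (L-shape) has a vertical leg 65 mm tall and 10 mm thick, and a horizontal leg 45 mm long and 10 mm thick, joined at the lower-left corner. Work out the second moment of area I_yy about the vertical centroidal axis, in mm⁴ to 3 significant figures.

I_yy ≈ 1.56 × 10⁵ mm⁴

Split into non-overlapping primitives; take the origin at the lower-left of the bounding box.
Vertical leg: 10 × 65, A = 650 mm², x = 5 mm, Ī = 5416.7 mm⁴.
Horizontal leg (remainder): 35 × 10, A = 350 mm², x = 27.5 mm, Ī = 35 729 mm⁴.
Centroid: x̄ = ΣA·x / ΣA = 12.875 mm.
Transfer each piece to the vertical centroidal axis using Ī + A·d² with d = x − 12.875:
  vertical leg: d = -7.875 mm → contributes +45 727 mm⁴
  horizontal leg (remainder): d = 14.625 mm → contributes +110 591 mm⁴
Total I = 156 318 mm⁴.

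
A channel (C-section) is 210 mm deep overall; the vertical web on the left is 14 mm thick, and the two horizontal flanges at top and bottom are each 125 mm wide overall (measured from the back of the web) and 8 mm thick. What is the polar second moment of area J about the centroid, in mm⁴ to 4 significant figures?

J ≈ 3.513 × 10⁷ mm⁴

Treat the section as a set of non-overlapping primitives; coordinates are from the bounding-box lower-left.
Web: 14 × 210, A = 2 940 mm², y = 105 mm, Ī = 10 804 500 mm⁴.
Top flange (beyond web): 111 × 8, A = 888 mm², y = 206 mm, Ī = 4 736 mm⁴.
Bottom flange (beyond web): 111 × 8, A = 888 mm², y = 4 mm, Ī = 4 736 mm⁴.
By symmetry the centroid is at mid-height, ȳ = 105 mm.
Transfer each piece to the centroidal x-axis using Ī + A·d² with d = y − 105:
  web: d = 0 mm → contributes +10 804 500 mm⁴
  top flange (beyond web): d = 101 mm → contributes +9 063 224 mm⁴
  bottom flange (beyond web): d = -101 mm → contributes +9 063 224 mm⁴
Total I = 28 930 948 mm⁴.
For the y-axis: x̄ = 30.5369 mm.
Repeating about the centroidal y-axis gives I_y = 6 196 433 mm⁴.
Polar second moment: J = I_x + I_y = 35 127 381 mm⁴.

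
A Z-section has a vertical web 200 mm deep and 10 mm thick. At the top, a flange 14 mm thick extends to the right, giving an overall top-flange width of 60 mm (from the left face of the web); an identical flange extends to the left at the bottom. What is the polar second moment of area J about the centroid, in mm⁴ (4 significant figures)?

Treat the section as a set of non-overlapping primitives; coordinates are from the bounding-box lower-left.
Web: 10 × 200, A = 2 000 mm², y = 100 mm, Ī = 6 666 667 mm⁴.
Top flange (beyond web): 50 × 14, A = 700 mm², y = 193 mm, Ī = 11433.3 mm⁴.
Bottom flange (beyond web): 50 × 14, A = 700 mm², y = 7 mm, Ī = 11433.3 mm⁴.
Centroid: ȳ = ΣA·y / ΣA = 100 mm.
Transfer each piece to the centroidal x-axis using Ī + A·d² with d = y − 100:
  web: d = 0 mm → contributes +6 666 667 mm⁴
  top flange (beyond web): d = 93 mm → contributes +6 065 733 mm⁴
  bottom flange (beyond web): d = -93 mm → contributes +6 065 733 mm⁴
Total I = 18 798 133 mm⁴.
For the y-axis: x̄ = 55 mm.
Repeating about the centroidal y-axis gives I_y = 1 568 333 mm⁴.
Polar second moment: J = I_x + I_y = 20 366 467 mm⁴.

J ≈ 2.037 × 10⁷ mm⁴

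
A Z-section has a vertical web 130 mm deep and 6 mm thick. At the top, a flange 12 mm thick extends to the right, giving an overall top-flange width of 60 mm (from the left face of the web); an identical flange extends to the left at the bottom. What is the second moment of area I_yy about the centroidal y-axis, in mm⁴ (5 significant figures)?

Decompose the section into non-overlapping parts with the origin at the bottom-left of its bounding rectangle.
Web: 6 × 130, A = 780 mm², x = 57 mm, Ī = 2 340 mm⁴.
Top flange (beyond web): 54 × 12, A = 648 mm², x = 87 mm, Ī = 157 464 mm⁴.
Bottom flange (beyond web): 54 × 12, A = 648 mm², x = 27 mm, Ī = 157 464 mm⁴.
Centroid: x̄ = ΣA·x / ΣA = 57 mm.
Transfer each piece to the centroidal y-axis using Ī + A·d² with d = x − 57:
  web: d = 0 mm → contributes +2 340 mm⁴
  top flange (beyond web): d = 30 mm → contributes +740 664 mm⁴
  bottom flange (beyond web): d = -30 mm → contributes +740 664 mm⁴
Total I = 1 483 668 mm⁴.

I_yy ≈ 1.4837 × 10⁶ mm⁴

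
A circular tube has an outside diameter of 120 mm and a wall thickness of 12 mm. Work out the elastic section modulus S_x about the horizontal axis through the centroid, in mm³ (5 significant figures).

Break the section into simple shapes (no overlaps), measuring from the bottom-left corner of the bounding box.
Outer circle: ⌀120, A = 11309.73 mm², y = 60 mm, Ī = 10 178 760 mm⁴.
Bore (subtracted): ⌀96, A = 7238.229 mm², y = 60 mm, Ī = 4 169 220 mm⁴.
By symmetry the centroid is at mid-height, ȳ = 60 mm.
All pieces are centred on the horizontal axis through the centroid, so I = ΣĪ (holes subtracted) = 6 009 540 mm⁴.
Extreme fibre distance c = 60 mm; S = I/c = 100 159 mm³.

S_x ≈ 1.0016 × 10⁵ mm³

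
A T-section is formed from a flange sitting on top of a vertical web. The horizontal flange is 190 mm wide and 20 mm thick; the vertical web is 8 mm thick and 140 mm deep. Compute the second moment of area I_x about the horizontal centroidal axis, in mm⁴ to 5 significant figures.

I_x ≈ 7.4923 × 10⁶ mm⁴

Split into non-overlapping primitives; take the origin at the lower-left of the bounding box.
Flange: 190 × 20, A = 3 800 mm², y = 150 mm, Ī = 126666.7 mm⁴.
Web: 8 × 140, A = 1 120 mm², y = 70 mm, Ī = 1 829 333 mm⁴.
Centroid: ȳ = ΣA·y / ΣA = 131.7886 mm.
Transfer each piece to the horizontal centroidal axis using Ī + A·d² with d = y − 131.7886:
  flange: d = 18.21138 mm → contributes +1 386 954 mm⁴
  web: d = -61.78862 mm → contributes +6 105 307 mm⁴
Total I = 7 492 260 mm⁴.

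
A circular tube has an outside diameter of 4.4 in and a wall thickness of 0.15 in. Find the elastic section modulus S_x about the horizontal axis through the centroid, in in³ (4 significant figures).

S_x ≈ 2.058 in³

Break the section into simple shapes (no overlaps), measuring from the bottom-left corner of the bounding box.
Outer circle: ⌀4.4, A = 15.2053 in², y = 2.2 in, Ī = 18.3984 in⁴.
Bore (subtracted): ⌀4.1, A = 13.2025 in², y = 2.2 in, Ī = 13.8709 in⁴.
By symmetry the centroid is at mid-height, ȳ = 2.2 in.
All pieces are centred on the horizontal axis through the centroid, so I = ΣĪ (holes subtracted) = 4.5275 in⁴.
Extreme fibre distance c = 2.2 in; S = I/c = 2.05796 in³.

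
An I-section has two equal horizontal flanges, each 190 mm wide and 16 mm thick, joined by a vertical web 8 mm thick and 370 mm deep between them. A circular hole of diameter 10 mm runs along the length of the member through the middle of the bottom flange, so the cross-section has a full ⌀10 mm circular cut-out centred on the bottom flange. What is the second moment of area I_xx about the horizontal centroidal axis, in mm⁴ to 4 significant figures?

Break the section into simple shapes (no overlaps), measuring from the bottom-left corner of the bounding box.
Bottom flange: 190 × 16, A = 3 040 mm², y = 8 mm, Ī = 64853.3 mm⁴.
Web: 8 × 370, A = 2 960 mm², y = 201 mm, Ī = 33 768 667 mm⁴.
Top flange: 190 × 16, A = 3 040 mm², y = 394 mm, Ī = 64853.3 mm⁴.
Hole (subtracted): ⌀10, A = 78.5398 mm², y = 8 mm, Ī = 490.874 mm⁴.
Centroid: ȳ = ΣA·y / ΣA = 202.691 mm.
Transfer each piece to the horizontal centroidal axis using Ī + A·d² with d = y − 202.691:
  bottom flange: d = -194.691 mm → contributes +115 295 369 mm⁴
  web: d = -1.69149 mm → contributes +33 777 136 mm⁴
  top flange: d = 191.309 mm → contributes +111 325 654 mm⁴
  hole: d = -194.691 mm → contributes −2 977 525 mm⁴
Total I = 257 420 633 mm⁴.

I_xx ≈ 2.574 × 10⁸ mm⁴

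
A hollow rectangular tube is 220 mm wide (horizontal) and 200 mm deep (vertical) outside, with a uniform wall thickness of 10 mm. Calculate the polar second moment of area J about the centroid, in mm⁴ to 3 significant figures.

J ≈ 1.07 × 10⁸ mm⁴

Treat the section as a set of non-overlapping primitives; coordinates are from the bounding-box lower-left.
Outer rectangle: 220 × 200, A = 44 000 mm², y = 100 mm, Ī = 146 666 667 mm⁴.
Inner void (subtracted): 200 × 180, A = 36 000 mm², y = 100 mm, Ī = 97 200 000 mm⁴.
By symmetry the centroid is at mid-height, ȳ = 100 mm.
All pieces are centred on the centroidal x-axis, so I = ΣĪ (holes subtracted) = 49 466 667 mm⁴.
Repeating about the centroidal y-axis gives I_y = 57 466 667 mm⁴.
Polar second moment: J = I_x + I_y = 106 933 333 mm⁴.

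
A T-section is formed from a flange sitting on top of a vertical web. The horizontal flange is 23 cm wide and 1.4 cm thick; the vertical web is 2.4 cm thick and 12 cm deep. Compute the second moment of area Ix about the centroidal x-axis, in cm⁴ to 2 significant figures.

Decompose the section into non-overlapping parts with the origin at the bottom-left of its bounding rectangle.
Flange: 23 × 1.4, A = 32.2 cm², y = 12.7 cm, Ī = 5.259 cm⁴.
Web: 2.4 × 12, A = 28.8 cm², y = 6 cm, Ī = 345.6 cm⁴.
Centroid: ȳ = ΣA·y / ΣA = 9.537 cm.
Transfer each piece to the centroidal x-axis using Ī + A·d² with d = y − 9.537:
  flange: d = 3.163 cm → contributes +327.5 cm⁴
  web: d = -3.537 cm → contributes +705.8 cm⁴
Total I = 1 033 cm⁴.

Ix ≈ 1000 cm⁴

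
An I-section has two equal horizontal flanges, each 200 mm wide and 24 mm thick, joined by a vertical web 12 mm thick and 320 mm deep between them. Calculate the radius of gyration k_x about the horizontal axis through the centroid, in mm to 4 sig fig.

k_x ≈ 153.6 mm

Split into non-overlapping primitives; take the origin at the lower-left of the bounding box.
Bottom flange: 200 × 24, A = 4 800 mm², y = 12 mm, Ī = 230 400 mm⁴.
Web: 12 × 320, A = 3 840 mm², y = 184 mm, Ī = 32 768 000 mm⁴.
Top flange: 200 × 24, A = 4 800 mm², y = 356 mm, Ī = 230 400 mm⁴.
By symmetry the centroid is at mid-height, ȳ = 184 mm.
Transfer each piece to the horizontal axis through the centroid using Ī + A·d² with d = y − 184:
  bottom flange: d = -172 mm → contributes +142 233 600 mm⁴
  web: d = 0 mm → contributes +32 768 000 mm⁴
  top flange: d = 172 mm → contributes +142 233 600 mm⁴
Total I = 317 235 200 mm⁴.
Radius of gyration: k = √(I/A) = √(317 235 200 / 13 440) = 153.635 mm.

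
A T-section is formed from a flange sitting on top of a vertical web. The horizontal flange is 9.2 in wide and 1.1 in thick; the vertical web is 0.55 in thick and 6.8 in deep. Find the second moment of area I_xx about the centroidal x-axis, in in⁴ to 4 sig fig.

I_xx ≈ 58.04 in⁴

Break the section into simple shapes (no overlaps), measuring from the bottom-left corner of the bounding box.
Flange: 9.2 × 1.1, A = 10.12 in², y = 7.35 in, Ī = 1.02043 in⁴.
Web: 0.55 × 6.8, A = 3.74 in², y = 3.4 in, Ī = 14.4115 in⁴.
Centroid: ȳ = ΣA·y / ΣA = 6.28413 in.
Transfer each piece to the centroidal x-axis using Ī + A·d² with d = y − 6.28413:
  flange: d = 1.06587 in → contributes +12.5176 in⁴
  web: d = -2.88413 in → contributes +45.5215 in⁴
Total I = 58.0391 in⁴.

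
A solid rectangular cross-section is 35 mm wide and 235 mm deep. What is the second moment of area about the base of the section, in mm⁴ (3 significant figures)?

I_base ≈ 1.51 × 10⁸ mm⁴

The section: 35 × 235, A = 8 225 mm², y = 117.5 mm, Ī = 37 852 135 mm⁴.
Transfer it to the bottom edge using Ī + A·d² with d = y − 0:
  the section: d = 117.5 mm → contributes +151 408 542 mm⁴
Total I = 151 408 542 mm⁴.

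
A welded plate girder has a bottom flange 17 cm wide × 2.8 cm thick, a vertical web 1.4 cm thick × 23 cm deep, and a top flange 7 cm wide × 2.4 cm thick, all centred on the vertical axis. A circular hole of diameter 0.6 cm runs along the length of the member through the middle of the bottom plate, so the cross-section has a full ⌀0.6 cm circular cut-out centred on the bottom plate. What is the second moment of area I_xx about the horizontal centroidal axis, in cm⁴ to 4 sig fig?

Decompose the section into non-overlapping parts with the origin at the bottom-left of its bounding rectangle.
Bottom plate: 17 × 2.8, A = 47.6 cm², y = 1.4 cm, Ī = 31.0987 cm⁴.
Web plate: 1.4 × 23, A = 32.2 cm², y = 14.3 cm, Ī = 1419.48 cm⁴.
Top plate: 7 × 2.4, A = 16.8 cm², y = 27 cm, Ī = 8.064 cm⁴.
Hole (subtracted): ⌀0.6, A = 0.282743 cm², y = 1.4 cm, Ī = 0.00636173 cm⁴.
Centroid: ȳ = ΣA·y / ΣA = 10.1779 cm.
Transfer each piece to the horizontal centroidal axis using Ī + A·d² with d = y − 10.1779:
  bottom plate: d = -8.77787 cm → contributes +3698.72 cm⁴
  web plate: d = 4.12213 cm → contributes +1966.63 cm⁴
  top plate: d = 16.8221 cm → contributes +4762.2 cm⁴
  hole: d = -8.77787 cm → contributes −21.792 cm⁴
Total I = 10405.8 cm⁴.

I_xx ≈ 1.041 × 10⁴ cm⁴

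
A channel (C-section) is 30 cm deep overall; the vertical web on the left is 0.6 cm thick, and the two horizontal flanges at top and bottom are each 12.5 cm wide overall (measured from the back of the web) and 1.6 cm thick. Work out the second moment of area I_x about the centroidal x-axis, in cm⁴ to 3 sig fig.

I_x ≈ 9040 cm⁴

Break the section into simple shapes (no overlaps), measuring from the bottom-left corner of the bounding box.
Web: 0.6 × 30, A = 18 cm², y = 15 cm, Ī = 1 350 cm⁴.
Top flange (beyond web): 11.9 × 1.6, A = 19.04 cm², y = 29.2 cm, Ī = 4.0619 cm⁴.
Bottom flange (beyond web): 11.9 × 1.6, A = 19.04 cm², y = 0.8 cm, Ī = 4.0619 cm⁴.
By symmetry the centroid is at mid-height, ȳ = 15 cm.
Transfer each piece to the centroidal x-axis using Ī + A·d² with d = y − 15:
  web: d = 0 cm → contributes +1 350 cm⁴
  top flange (beyond web): d = 14.2 cm → contributes +3843.3 cm⁴
  bottom flange (beyond web): d = -14.2 cm → contributes +3843.3 cm⁴
Total I = 9036.6 cm⁴.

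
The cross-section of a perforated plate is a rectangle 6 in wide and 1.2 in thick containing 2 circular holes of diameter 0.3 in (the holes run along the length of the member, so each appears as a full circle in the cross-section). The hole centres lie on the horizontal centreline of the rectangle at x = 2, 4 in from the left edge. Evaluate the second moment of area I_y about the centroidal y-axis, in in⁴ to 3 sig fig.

Split into non-overlapping primitives; take the origin at the lower-left of the bounding box.
Plate: 6 × 1.2, A = 7.2 in², x = 3 in, Ī = 21.6 in⁴.
Hole 1 (subtracted): ⌀0.3, A = 0.070686 in², x = 2 in, Ī = 0.00039761 in⁴.
Hole 2 (subtracted): ⌀0.3, A = 0.070686 in², x = 4 in, Ī = 0.00039761 in⁴.
By symmetry the centroid is at mid-width, x̄ = 3 in.
Transfer each piece to the centroidal y-axis using Ī + A·d² with d = x − 3:
  plate: d = 0 in → contributes +21.6 in⁴
  hole 1: d = -1 in → contributes −0.071083 in⁴
  hole 2: d = 1 in → contributes −0.071083 in⁴
Total I = 21.458 in⁴.

I_y ≈ 21.5 in⁴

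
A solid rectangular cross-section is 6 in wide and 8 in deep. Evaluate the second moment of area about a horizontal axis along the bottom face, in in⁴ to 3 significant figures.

I_base ≈ 1020 in⁴

The section: 6 × 8, A = 48 in², y = 4 in, Ī = 256 in⁴.
Transfer it to the base of the section using Ī + A·d² with d = y − 0:
  the section: d = 4 in → contributes +1 024 in⁴
Total I = 1 024 in⁴.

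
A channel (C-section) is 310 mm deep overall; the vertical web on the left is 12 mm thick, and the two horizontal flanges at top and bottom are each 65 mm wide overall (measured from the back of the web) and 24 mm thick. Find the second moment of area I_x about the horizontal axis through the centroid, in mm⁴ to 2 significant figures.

Treat the section as a set of non-overlapping primitives; coordinates are from the bounding-box lower-left.
Web: 12 × 310, A = 3 720 mm², y = 155 mm, Ī = 29 791 000 mm⁴.
Top flange (beyond web): 53 × 24, A = 1 272 mm², y = 298 mm, Ī = 61 056 mm⁴.
Bottom flange (beyond web): 53 × 24, A = 1 272 mm², y = 12 mm, Ī = 61 056 mm⁴.
By symmetry the centroid is at mid-height, ȳ = 155 mm.
Transfer each piece to the horizontal axis through the centroid using Ī + A·d² with d = y − 155:
  web: d = 0 mm → contributes +29 791 000 mm⁴
  top flange (beyond web): d = 143 mm → contributes +26 072 184 mm⁴
  bottom flange (beyond web): d = -143 mm → contributes +26 072 184 mm⁴
Total I = 81 935 368 mm⁴.

I_x ≈ 8.2 × 10⁷ mm⁴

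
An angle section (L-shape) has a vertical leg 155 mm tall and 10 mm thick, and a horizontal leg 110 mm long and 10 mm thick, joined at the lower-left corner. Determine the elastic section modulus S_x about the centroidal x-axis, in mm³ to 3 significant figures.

Treat the section as a set of non-overlapping primitives; coordinates are from the bounding-box lower-left.
Vertical leg: 10 × 155, A = 1 550 mm², y = 77.5 mm, Ī = 3 103 229 mm⁴.
Horizontal leg (remainder): 100 × 10, A = 1 000 mm², y = 5 mm, Ī = 8333.3 mm⁴.
Centroid: ȳ = ΣA·y / ΣA = 49.069 mm.
Transfer each piece to the centroidal x-axis using Ī + A·d² with d = y − 49.069:
  vertical leg: d = 28.431 mm → contributes +4 356 161 mm⁴
  horizontal leg (remainder): d = -44.069 mm → contributes +1 950 377 mm⁴
Total I = 6 306 538 mm⁴.
Extreme fibre distance c = 105.93 mm; S = I/c = 59 534 mm³.

S_x ≈ 5.95 × 10⁴ mm³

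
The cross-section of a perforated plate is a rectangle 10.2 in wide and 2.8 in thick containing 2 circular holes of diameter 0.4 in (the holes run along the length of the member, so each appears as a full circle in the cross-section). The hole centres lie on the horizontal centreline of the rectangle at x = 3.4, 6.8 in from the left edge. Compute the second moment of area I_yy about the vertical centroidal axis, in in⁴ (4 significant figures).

Split into non-overlapping primitives; take the origin at the lower-left of the bounding box.
Plate: 10.2 × 2.8, A = 28.56 in², x = 5.1 in, Ī = 247.615 in⁴.
Hole 1 (subtracted): ⌀0.4, A = 0.125664 in², x = 3.4 in, Ī = 0.00125664 in⁴.
Hole 2 (subtracted): ⌀0.4, A = 0.125664 in², x = 6.8 in, Ī = 0.00125664 in⁴.
By symmetry the centroid is at mid-width, x̄ = 5.1 in.
Transfer each piece to the vertical centroidal axis using Ī + A·d² with d = x − 5.1:
  plate: d = 0 in → contributes +247.615 in⁴
  hole 1: d = -1.7 in → contributes −0.364425 in⁴
  hole 2: d = 1.7 in → contributes −0.364425 in⁴
Total I = 246.886 in⁴.

I_yy ≈ 246.9 in⁴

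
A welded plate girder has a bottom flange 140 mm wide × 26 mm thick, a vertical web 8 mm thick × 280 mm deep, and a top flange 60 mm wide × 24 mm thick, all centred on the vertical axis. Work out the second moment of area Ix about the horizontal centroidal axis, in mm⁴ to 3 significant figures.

Ix ≈ 1.18 × 10⁸ mm⁴

Break the section into simple shapes (no overlaps), measuring from the bottom-left corner of the bounding box.
Bottom plate: 140 × 26, A = 3 640 mm², y = 13 mm, Ī = 205 053 mm⁴.
Web plate: 8 × 280, A = 2 240 mm², y = 166 mm, Ī = 14 634 667 mm⁴.
Top plate: 60 × 24, A = 1 440 mm², y = 318 mm, Ī = 69 120 mm⁴.
Centroid: ȳ = ΣA·y / ΣA = 119.82 mm.
Transfer each piece to the horizontal centroidal axis using Ī + A·d² with d = y − 119.82:
  bottom plate: d = -106.82 mm → contributes +41 739 064 mm⁴
  web plate: d = 46.18 mm → contributes +19 411 741 mm⁴
  top plate: d = 198.18 mm → contributes +56 625 757 mm⁴
Total I = 117 776 562 mm⁴.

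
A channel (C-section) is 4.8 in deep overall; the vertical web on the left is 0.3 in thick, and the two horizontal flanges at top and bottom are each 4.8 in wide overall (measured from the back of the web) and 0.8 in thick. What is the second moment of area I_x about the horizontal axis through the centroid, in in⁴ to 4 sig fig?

Decompose the section into non-overlapping parts with the origin at the bottom-left of its bounding rectangle.
Web: 0.3 × 4.8, A = 1.44 in², y = 2.4 in, Ī = 2.7648 in⁴.
Top flange (beyond web): 4.5 × 0.8, A = 3.6 in², y = 4.4 in, Ī = 0.192 in⁴.
Bottom flange (beyond web): 4.5 × 0.8, A = 3.6 in², y = 0.4 in, Ī = 0.192 in⁴.
By symmetry the centroid is at mid-height, ȳ = 2.4 in.
Transfer each piece to the horizontal axis through the centroid using Ī + A·d² with d = y − 2.4:
  web: d = 0 in → contributes +2.7648 in⁴
  top flange (beyond web): d = 2 in → contributes +14.592 in⁴
  bottom flange (beyond web): d = -2 in → contributes +14.592 in⁴
Total I = 31.9488 in⁴.

I_x ≈ 31.95 in⁴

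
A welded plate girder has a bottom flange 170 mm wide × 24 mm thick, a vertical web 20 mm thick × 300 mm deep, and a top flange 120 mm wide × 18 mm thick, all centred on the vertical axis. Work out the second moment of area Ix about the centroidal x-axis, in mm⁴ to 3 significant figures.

Ix ≈ 1.99 × 10⁸ mm⁴

Break the section into simple shapes (no overlaps), measuring from the bottom-left corner of the bounding box.
Bottom plate: 170 × 24, A = 4 080 mm², y = 12 mm, Ī = 195 840 mm⁴.
Web plate: 20 × 300, A = 6 000 mm², y = 174 mm, Ī = 45 000 000 mm⁴.
Top plate: 120 × 18, A = 2 160 mm², y = 333 mm, Ī = 58 320 mm⁴.
Centroid: ȳ = ΣA·y / ΣA = 148.06 mm.
Transfer each piece to the centroidal x-axis using Ī + A·d² with d = y − 148.06:
  bottom plate: d = -136.06 mm → contributes +75 724 814 mm⁴
  web plate: d = 25.941 mm → contributes +49 037 668 mm⁴
  top plate: d = 184.94 mm → contributes +73 937 316 mm⁴
Total I = 198 699 798 mm⁴.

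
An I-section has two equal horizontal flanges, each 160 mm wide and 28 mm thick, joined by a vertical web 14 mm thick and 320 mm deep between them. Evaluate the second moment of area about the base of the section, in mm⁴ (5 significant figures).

I_base ≈ 7.8511 × 10⁸ mm⁴

Treat the section as a set of non-overlapping primitives; coordinates are from the bounding-box lower-left.
Bottom flange: 160 × 28, A = 4 480 mm², y = 14 mm, Ī = 292693.3 mm⁴.
Web: 14 × 320, A = 4 480 mm², y = 188 mm, Ī = 38 229 333 mm⁴.
Top flange: 160 × 28, A = 4 480 mm², y = 362 mm, Ī = 292693.3 mm⁴.
Transfer each piece to the base of the section using Ī + A·d² with d = y − 0:
  bottom flange: d = 14 mm → contributes +1 170 773 mm⁴
  web: d = 188 mm → contributes +196 570 453 mm⁴
  top flange: d = 362 mm → contributes +587 369 813 mm⁴
Total I = 785 111 040 mm⁴.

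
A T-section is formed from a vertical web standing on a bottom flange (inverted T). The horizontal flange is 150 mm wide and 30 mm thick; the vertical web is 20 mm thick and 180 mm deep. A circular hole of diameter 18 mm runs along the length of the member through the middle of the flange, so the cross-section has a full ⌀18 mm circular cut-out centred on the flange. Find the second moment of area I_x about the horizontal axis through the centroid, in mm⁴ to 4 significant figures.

I_x ≈ 3.153 × 10⁷ mm⁴

Split into non-overlapping primitives; take the origin at the lower-left of the bounding box.
Flange: 150 × 30, A = 4 500 mm², y = 15 mm, Ī = 337 500 mm⁴.
Web: 20 × 180, A = 3 600 mm², y = 120 mm, Ī = 9 720 000 mm⁴.
Hole (subtracted): ⌀18, A = 254.469 mm², y = 15 mm, Ī = 5 153 mm⁴.
Centroid: ȳ = ΣA·y / ΣA = 63.1803 mm.
Transfer each piece to the horizontal axis through the centroid using Ī + A·d² with d = y − 63.1803:
  flange: d = -48.1803 mm → contributes +10 783 534 mm⁴
  web: d = 56.8197 mm → contributes +21 342 524 mm⁴
  hole: d = -48.1803 mm → contributes −595 862 mm⁴
Total I = 31 530 195 mm⁴.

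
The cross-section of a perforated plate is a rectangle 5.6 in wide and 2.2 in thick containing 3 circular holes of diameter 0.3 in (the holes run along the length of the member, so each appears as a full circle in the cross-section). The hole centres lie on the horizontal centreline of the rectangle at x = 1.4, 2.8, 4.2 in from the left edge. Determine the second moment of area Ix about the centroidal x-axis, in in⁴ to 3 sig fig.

Treat the section as a set of non-overlapping primitives; coordinates are from the bounding-box lower-left.
Plate: 5.6 × 2.2, A = 12.32 in², y = 1.1 in, Ī = 4.9691 in⁴.
Hole 1 (subtracted): ⌀0.3, A = 0.070686 in², y = 1.1 in, Ī = 0.00039761 in⁴.
Hole 2 (subtracted): ⌀0.3, A = 0.070686 in², y = 1.1 in, Ī = 0.00039761 in⁴.
Hole 3 (subtracted): ⌀0.3, A = 0.070686 in², y = 1.1 in, Ī = 0.00039761 in⁴.
By symmetry the centroid is at mid-height, ȳ = 1.1 in.
All pieces are centred on the centroidal x-axis, so I = ΣĪ (holes subtracted) = 4.9679 in⁴.

Ix ≈ 4.97 in⁴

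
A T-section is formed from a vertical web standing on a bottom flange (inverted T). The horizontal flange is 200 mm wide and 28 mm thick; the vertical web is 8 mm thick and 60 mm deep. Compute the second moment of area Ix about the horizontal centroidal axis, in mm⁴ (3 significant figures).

Treat the section as a set of non-overlapping primitives; coordinates are from the bounding-box lower-left.
Flange: 200 × 28, A = 5 600 mm², y = 14 mm, Ī = 365 867 mm⁴.
Web: 8 × 60, A = 480 mm², y = 58 mm, Ī = 144 000 mm⁴.
Centroid: ȳ = ΣA·y / ΣA = 17.474 mm.
Transfer each piece to the horizontal centroidal axis using Ī + A·d² with d = y − 17.474:
  flange: d = -3.4737 mm → contributes +433 439 mm⁴
  web: d = 40.526 mm → contributes +932 343 mm⁴
Total I = 1 365 782 mm⁴.

Ix ≈ 1.37 × 10⁶ mm⁴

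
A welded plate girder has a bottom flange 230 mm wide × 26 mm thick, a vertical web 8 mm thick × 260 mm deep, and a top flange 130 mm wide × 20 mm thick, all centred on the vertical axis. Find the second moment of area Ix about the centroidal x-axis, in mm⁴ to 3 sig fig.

Ix ≈ 1.63 × 10⁸ mm⁴

Decompose the section into non-overlapping parts with the origin at the bottom-left of its bounding rectangle.
Bottom plate: 230 × 26, A = 5 980 mm², y = 13 mm, Ī = 336 873 mm⁴.
Web plate: 8 × 260, A = 2 080 mm², y = 156 mm, Ī = 11 717 333 mm⁴.
Top plate: 130 × 20, A = 2 600 mm², y = 296 mm, Ī = 86 667 mm⁴.
Centroid: ȳ = ΣA·y / ΣA = 109.93 mm.
Transfer each piece to the centroidal x-axis using Ī + A·d² with d = y − 109.93:
  bottom plate: d = -96.927 mm → contributes +56 517 839 mm⁴
  web plate: d = 46.073 mm → contributes +16 132 626 mm⁴
  top plate: d = 186.07 mm → contributes +90 107 051 mm⁴
Total I = 162 757 516 mm⁴.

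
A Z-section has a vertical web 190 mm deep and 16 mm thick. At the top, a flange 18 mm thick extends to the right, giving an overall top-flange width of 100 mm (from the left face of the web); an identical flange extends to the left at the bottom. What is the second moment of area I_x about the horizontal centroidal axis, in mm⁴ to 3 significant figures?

I_x ≈ 3.16 × 10⁷ mm⁴

Break the section into simple shapes (no overlaps), measuring from the bottom-left corner of the bounding box.
Web: 16 × 190, A = 3 040 mm², y = 95 mm, Ī = 9 145 333 mm⁴.
Top flange (beyond web): 84 × 18, A = 1 512 mm², y = 181 mm, Ī = 40 824 mm⁴.
Bottom flange (beyond web): 84 × 18, A = 1 512 mm², y = 9 mm, Ī = 40 824 mm⁴.
Centroid: ȳ = ΣA·y / ΣA = 95 mm.
Transfer each piece to the horizontal centroidal axis using Ī + A·d² with d = y − 95:
  web: d = 0 mm → contributes +9 145 333 mm⁴
  top flange (beyond web): d = 86 mm → contributes +11 223 576 mm⁴
  bottom flange (beyond web): d = -86 mm → contributes +11 223 576 mm⁴
Total I = 31 592 485 mm⁴.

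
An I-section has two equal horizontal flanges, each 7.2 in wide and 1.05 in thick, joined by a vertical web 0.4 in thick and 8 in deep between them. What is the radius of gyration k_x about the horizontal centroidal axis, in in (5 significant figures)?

k_x ≈ 4.2316 in

Split into non-overlapping primitives; take the origin at the lower-left of the bounding box.
Bottom flange: 7.2 × 1.05, A = 7.56 in², y = 0.525 in, Ī = 0.694575 in⁴.
Web: 0.4 × 8, A = 3.2 in², y = 5.05 in, Ī = 17.06667 in⁴.
Top flange: 7.2 × 1.05, A = 7.56 in², y = 9.575 in, Ī = 0.694575 in⁴.
By symmetry the centroid is at mid-height, ȳ = 5.05 in.
Transfer each piece to the horizontal centroidal axis using Ī + A·d² with d = y − 5.05:
  bottom flange: d = -4.525 in → contributes +155.4903 in⁴
  web: d = 0 in → contributes +17.06667 in⁴
  top flange: d = 4.525 in → contributes +155.4903 in⁴
Total I = 328.0473 in⁴.
Radius of gyration: k = √(I/A) = √(328.0473 / 18.32) = 4.231608 in.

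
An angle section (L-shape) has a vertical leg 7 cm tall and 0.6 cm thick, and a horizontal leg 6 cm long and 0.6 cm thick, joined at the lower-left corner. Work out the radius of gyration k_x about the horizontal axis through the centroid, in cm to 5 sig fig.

Split into non-overlapping primitives; take the origin at the lower-left of the bounding box.
Vertical leg: 0.6 × 7, A = 4.2 cm², y = 3.5 cm, Ī = 17.15 cm⁴.
Horizontal leg (remainder): 5.4 × 0.6, A = 3.24 cm², y = 0.3 cm, Ī = 0.0972 cm⁴.
Centroid: ȳ = ΣA·y / ΣA = 2.106452 cm.
Transfer each piece to the horizontal axis through the centroid using Ī + A·d² with d = y − 2.106452:
  vertical leg: d = 1.393548 cm → contributes +25.3063 cm⁴
  horizontal leg (remainder): d = -1.806452 cm → contributes +10.67019 cm⁴
Total I = 35.97649 cm⁴.
Radius of gyration: k = √(I/A) = √(35.97649 / 7.44) = 2.198988 cm.

k_x ≈ 2.1990 cm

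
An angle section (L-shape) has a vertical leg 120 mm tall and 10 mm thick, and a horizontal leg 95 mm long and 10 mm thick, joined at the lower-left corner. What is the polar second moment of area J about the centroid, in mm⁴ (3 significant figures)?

J ≈ 4.60 × 10⁶ mm⁴

Split into non-overlapping primitives; take the origin at the lower-left of the bounding box.
Vertical leg: 10 × 120, A = 1 200 mm², y = 60 mm, Ī = 1 440 000 mm⁴.
Horizontal leg (remainder): 85 × 10, A = 850 mm², y = 5 mm, Ī = 7083.3 mm⁴.
Centroid: ȳ = ΣA·y / ΣA = 37.195 mm.
Transfer each piece to the centroidal x-axis using Ī + A·d² with d = y − 37.195:
  vertical leg: d = 22.805 mm → contributes +2 064 075 mm⁴
  horizontal leg (remainder): d = -32.195 mm → contributes +888 130 mm⁴
Total I = 2 952 205 mm⁴.
For the y-axis: x̄ = 24.695 mm.
Repeating about the centroidal y-axis gives I_y = 1 644 393 mm⁴.
Polar second moment: J = I_x + I_y = 4 596 598 mm⁴.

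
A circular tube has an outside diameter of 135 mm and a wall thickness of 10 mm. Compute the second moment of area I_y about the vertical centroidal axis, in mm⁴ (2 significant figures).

I_y ≈ 7.7 × 10⁶ mm⁴

Split into non-overlapping primitives; take the origin at the lower-left of the bounding box.
Outer circle: ⌀135, A = 14 314 mm², x = 67.5 mm, Ī = 16 304 406 mm⁴.
Bore (subtracted): ⌀115, A = 10 387 mm², x = 67.5 mm, Ī = 8 585 414 mm⁴.
By symmetry the centroid is at mid-width, x̄ = 67.5 mm.
All pieces are centred on the vertical centroidal axis, so I = ΣĪ (holes subtracted) = 7 718 991 mm⁴.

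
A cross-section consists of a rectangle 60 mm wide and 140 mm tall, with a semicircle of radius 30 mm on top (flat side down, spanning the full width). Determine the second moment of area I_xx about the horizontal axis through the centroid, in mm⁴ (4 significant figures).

Break the section into simple shapes (no overlaps), measuring from the bottom-left corner of the bounding box.
Rectangular body: 60 × 140, A = 8 400 mm², y = 70 mm, Ī = 13 720 000 mm⁴.
Semicircular cap: semicircle r = 30, A = 1413.72 mm², y = 152.732 mm, Ī = 88903.1 mm⁴.
Centroid: ȳ = ΣA·y / ΣA = 81.918 mm.
Transfer each piece to the horizontal axis through the centroid using Ī + A·d² with d = y − 81.918:
  rectangular body: d = -11.918 mm → contributes +14 913 131 mm⁴
  semicircular cap: d = 70.8144 mm → contributes +7 178 232 mm⁴
Total I = 22 091 363 mm⁴.

I_xx ≈ 2.209 × 10⁷ mm⁴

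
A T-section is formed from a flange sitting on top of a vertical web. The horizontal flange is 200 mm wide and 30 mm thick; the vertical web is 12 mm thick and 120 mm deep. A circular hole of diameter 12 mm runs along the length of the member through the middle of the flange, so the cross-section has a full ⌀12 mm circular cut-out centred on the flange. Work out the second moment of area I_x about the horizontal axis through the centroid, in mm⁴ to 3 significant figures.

I_x ≈ 8.69 × 10⁶ mm⁴

Break the section into simple shapes (no overlaps), measuring from the bottom-left corner of the bounding box.
Flange: 200 × 30, A = 6 000 mm², y = 135 mm, Ī = 450 000 mm⁴.
Web: 12 × 120, A = 1 440 mm², y = 60 mm, Ī = 1 728 000 mm⁴.
Hole (subtracted): ⌀12, A = 113.1 mm², y = 135 mm, Ī = 1017.9 mm⁴.
Centroid: ȳ = ΣA·y / ΣA = 120.26 mm.
Transfer each piece to the horizontal axis through the centroid using Ī + A·d² with d = y − 120.26:
  flange: d = 14.74 mm → contributes +1 753 641 mm⁴
  web: d = -60.26 mm → contributes +6 956 991 mm⁴
  hole: d = 14.74 mm → contributes −25 591 mm⁴
Total I = 8 685 041 mm⁴.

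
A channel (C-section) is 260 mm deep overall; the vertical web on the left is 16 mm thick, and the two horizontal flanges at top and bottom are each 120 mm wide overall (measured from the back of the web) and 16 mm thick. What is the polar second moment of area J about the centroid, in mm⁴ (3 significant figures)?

J ≈ 8.28 × 10⁷ mm⁴

Split into non-overlapping primitives; take the origin at the lower-left of the bounding box.
Web: 16 × 260, A = 4 160 mm², y = 130 mm, Ī = 23 434 667 mm⁴.
Top flange (beyond web): 104 × 16, A = 1 664 mm², y = 252 mm, Ī = 35 499 mm⁴.
Bottom flange (beyond web): 104 × 16, A = 1 664 mm², y = 8 mm, Ī = 35 499 mm⁴.
By symmetry the centroid is at mid-height, ȳ = 130 mm.
Transfer each piece to the centroidal x-axis using Ī + A·d² with d = y − 130:
  web: d = 0 mm → contributes +23 434 667 mm⁴
  top flange (beyond web): d = 122 mm → contributes +24 802 475 mm⁴
  bottom flange (beyond web): d = -122 mm → contributes +24 802 475 mm⁴
Total I = 73 039 616 mm⁴.
For the y-axis: x̄ = 34.667 mm.
Repeating about the centroidal y-axis gives I_y = 9 744 384 mm⁴.
Polar second moment: J = I_x + I_y = 82 784 000 mm⁴.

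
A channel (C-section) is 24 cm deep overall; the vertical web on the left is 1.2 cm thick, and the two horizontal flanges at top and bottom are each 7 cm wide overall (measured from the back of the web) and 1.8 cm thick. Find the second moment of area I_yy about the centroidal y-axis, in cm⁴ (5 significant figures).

Break the section into simple shapes (no overlaps), measuring from the bottom-left corner of the bounding box.
Web: 1.2 × 24, A = 28.8 cm², x = 0.6 cm, Ī = 3.456 cm⁴.
Top flange (beyond web): 5.8 × 1.8, A = 10.44 cm², x = 4.1 cm, Ī = 29.2668 cm⁴.
Bottom flange (beyond web): 5.8 × 1.8, A = 10.44 cm², x = 4.1 cm, Ī = 29.2668 cm⁴.
Centroid: x̄ = ΣA·x / ΣA = 2.071014 cm.
Transfer each piece to the centroidal y-axis using Ī + A·d² with d = x − 2.071014:
  web: d = -1.471014 cm → contributes +65.77585 cm⁴
  top flange (beyond web): d = 2.028986 cm → contributes +72.24601 cm⁴
  bottom flange (beyond web): d = 2.028986 cm → contributes +72.24601 cm⁴
Total I = 210.2679 cm⁴.

I_yy ≈ 210.27 cm⁴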